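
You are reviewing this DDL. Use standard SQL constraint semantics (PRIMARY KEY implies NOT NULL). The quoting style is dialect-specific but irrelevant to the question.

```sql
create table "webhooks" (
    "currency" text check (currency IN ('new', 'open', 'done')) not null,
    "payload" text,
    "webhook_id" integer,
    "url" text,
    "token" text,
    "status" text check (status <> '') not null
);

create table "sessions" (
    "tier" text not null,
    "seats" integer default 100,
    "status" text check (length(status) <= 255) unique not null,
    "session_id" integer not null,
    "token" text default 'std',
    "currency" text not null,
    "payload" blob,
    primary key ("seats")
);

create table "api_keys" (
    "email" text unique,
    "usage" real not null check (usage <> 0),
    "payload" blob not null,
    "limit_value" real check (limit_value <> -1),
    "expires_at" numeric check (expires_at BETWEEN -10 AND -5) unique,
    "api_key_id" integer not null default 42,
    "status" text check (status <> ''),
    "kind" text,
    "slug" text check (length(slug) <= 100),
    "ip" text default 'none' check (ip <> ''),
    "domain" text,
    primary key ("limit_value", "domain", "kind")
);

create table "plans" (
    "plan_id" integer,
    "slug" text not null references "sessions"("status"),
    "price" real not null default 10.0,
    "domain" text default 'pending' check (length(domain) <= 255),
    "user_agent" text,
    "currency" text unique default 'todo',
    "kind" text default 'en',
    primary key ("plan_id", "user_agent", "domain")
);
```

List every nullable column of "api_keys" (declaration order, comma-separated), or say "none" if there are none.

- email: UNIQUE does not imply NOT NULL → nullable.
- usage: declared NOT NULL → not nullable.
- payload: declared NOT NULL → not nullable.
- limit_value: part of the PRIMARY KEY, which implies NOT NULL → not nullable.
- expires_at: CHECK does not forbid NULL (a CHECK constraint passes when its expression is NULL) → nullable.
- api_key_id: declared NOT NULL → not nullable.
- status: CHECK does not forbid NULL (a CHECK constraint passes when its expression is NULL) → nullable.
- kind: part of the PRIMARY KEY, which implies NOT NULL → not nullable.
- slug: CHECK does not forbid NULL (a CHECK constraint passes when its expression is NULL) → nullable.
- ip: CHECK does not forbid NULL (a CHECK constraint passes when its expression is NULL) → nullable.
- domain: part of the PRIMARY KEY, which implies NOT NULL → not nullable.

email, expires_at, status, slug, ip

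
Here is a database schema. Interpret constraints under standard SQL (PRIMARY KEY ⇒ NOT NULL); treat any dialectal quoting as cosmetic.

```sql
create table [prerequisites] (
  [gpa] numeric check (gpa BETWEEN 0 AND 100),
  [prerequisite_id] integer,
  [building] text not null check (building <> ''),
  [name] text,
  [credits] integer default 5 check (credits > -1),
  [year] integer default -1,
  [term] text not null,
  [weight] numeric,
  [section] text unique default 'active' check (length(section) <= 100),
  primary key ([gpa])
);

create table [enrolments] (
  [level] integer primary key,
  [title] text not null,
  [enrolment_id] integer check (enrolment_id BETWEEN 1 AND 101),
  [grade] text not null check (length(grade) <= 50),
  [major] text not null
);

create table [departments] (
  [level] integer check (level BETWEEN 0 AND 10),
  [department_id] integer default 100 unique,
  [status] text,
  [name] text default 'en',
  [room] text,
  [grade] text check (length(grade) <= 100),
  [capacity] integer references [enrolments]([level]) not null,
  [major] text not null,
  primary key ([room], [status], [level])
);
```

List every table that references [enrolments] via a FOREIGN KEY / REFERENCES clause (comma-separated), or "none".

departments

- departments.capacity references enrolments(level).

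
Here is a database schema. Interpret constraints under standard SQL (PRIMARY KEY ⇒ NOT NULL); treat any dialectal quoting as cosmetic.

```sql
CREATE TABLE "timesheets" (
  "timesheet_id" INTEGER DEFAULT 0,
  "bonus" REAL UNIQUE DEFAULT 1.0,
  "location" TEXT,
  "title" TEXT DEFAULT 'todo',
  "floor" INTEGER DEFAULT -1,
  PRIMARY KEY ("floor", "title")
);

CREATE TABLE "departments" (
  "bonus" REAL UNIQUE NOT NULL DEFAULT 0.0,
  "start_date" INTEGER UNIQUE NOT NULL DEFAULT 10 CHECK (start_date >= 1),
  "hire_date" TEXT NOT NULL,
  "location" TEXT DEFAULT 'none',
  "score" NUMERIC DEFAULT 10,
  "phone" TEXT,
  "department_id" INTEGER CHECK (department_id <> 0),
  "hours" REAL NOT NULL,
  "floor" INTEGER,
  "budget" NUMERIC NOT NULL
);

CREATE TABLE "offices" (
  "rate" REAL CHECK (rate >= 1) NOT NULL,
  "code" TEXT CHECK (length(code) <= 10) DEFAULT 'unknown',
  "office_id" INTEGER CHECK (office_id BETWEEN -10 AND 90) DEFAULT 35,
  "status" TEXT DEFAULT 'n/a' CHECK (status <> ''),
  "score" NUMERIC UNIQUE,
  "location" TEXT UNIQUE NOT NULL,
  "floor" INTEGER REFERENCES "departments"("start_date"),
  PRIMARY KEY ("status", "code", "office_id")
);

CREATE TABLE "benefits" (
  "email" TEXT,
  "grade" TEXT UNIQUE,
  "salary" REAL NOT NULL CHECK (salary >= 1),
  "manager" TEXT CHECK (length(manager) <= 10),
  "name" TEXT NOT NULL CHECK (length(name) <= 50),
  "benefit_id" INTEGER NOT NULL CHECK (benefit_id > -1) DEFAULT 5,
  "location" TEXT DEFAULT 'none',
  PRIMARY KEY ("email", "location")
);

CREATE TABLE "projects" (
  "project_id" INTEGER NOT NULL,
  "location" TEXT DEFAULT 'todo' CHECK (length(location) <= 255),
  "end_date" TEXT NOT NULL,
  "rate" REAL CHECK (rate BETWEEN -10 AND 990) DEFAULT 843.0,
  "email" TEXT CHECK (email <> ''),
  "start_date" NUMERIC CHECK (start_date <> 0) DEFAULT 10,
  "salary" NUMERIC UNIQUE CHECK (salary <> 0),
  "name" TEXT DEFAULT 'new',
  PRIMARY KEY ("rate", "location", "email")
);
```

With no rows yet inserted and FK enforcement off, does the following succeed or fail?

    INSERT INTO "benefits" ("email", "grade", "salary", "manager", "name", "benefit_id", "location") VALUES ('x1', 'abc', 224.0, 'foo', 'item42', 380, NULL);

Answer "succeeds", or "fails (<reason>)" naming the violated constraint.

location is explicitly set to NULL, but location is part of the PRIMARY KEY (implied NOT NULL).

fails (NOT NULL on location)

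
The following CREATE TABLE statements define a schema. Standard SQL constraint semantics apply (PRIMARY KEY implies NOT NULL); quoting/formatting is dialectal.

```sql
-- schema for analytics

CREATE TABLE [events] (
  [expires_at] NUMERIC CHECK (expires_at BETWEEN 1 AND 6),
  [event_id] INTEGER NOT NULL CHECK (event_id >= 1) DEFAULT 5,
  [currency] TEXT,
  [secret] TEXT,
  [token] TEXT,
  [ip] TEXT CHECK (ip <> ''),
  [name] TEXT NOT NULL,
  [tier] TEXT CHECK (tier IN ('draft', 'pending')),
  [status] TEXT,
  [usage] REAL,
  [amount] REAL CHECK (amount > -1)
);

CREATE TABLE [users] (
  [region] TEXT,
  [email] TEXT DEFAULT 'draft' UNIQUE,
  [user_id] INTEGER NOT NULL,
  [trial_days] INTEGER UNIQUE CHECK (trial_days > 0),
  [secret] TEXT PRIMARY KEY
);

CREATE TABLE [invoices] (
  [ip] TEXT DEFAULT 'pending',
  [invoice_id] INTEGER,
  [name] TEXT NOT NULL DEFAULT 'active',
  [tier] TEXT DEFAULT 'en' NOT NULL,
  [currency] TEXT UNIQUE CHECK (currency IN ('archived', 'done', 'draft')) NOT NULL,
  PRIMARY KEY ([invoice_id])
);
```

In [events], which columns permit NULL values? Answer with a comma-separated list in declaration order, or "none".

- expires_at: CHECK does not forbid NULL (a CHECK constraint passes when its expression is NULL) → nullable.
- event_id: declared NOT NULL → not nullable.
- currency: no NOT NULL constraint applies → nullable.
- secret: no NOT NULL constraint applies → nullable.
- token: no NOT NULL constraint applies → nullable.
- ip: CHECK does not forbid NULL (a CHECK constraint passes when its expression is NULL) → nullable.
- name: declared NOT NULL → not nullable.
- tier: CHECK does not forbid NULL (a CHECK constraint passes when its expression is NULL) → nullable.
- status: no NOT NULL constraint applies → nullable.
- usage: no NOT NULL constraint applies → nullable.
- amount: CHECK does not forbid NULL (a CHECK constraint passes when its expression is NULL) → nullable.

expires_at, currency, secret, token, ip, tier, status, usage, amount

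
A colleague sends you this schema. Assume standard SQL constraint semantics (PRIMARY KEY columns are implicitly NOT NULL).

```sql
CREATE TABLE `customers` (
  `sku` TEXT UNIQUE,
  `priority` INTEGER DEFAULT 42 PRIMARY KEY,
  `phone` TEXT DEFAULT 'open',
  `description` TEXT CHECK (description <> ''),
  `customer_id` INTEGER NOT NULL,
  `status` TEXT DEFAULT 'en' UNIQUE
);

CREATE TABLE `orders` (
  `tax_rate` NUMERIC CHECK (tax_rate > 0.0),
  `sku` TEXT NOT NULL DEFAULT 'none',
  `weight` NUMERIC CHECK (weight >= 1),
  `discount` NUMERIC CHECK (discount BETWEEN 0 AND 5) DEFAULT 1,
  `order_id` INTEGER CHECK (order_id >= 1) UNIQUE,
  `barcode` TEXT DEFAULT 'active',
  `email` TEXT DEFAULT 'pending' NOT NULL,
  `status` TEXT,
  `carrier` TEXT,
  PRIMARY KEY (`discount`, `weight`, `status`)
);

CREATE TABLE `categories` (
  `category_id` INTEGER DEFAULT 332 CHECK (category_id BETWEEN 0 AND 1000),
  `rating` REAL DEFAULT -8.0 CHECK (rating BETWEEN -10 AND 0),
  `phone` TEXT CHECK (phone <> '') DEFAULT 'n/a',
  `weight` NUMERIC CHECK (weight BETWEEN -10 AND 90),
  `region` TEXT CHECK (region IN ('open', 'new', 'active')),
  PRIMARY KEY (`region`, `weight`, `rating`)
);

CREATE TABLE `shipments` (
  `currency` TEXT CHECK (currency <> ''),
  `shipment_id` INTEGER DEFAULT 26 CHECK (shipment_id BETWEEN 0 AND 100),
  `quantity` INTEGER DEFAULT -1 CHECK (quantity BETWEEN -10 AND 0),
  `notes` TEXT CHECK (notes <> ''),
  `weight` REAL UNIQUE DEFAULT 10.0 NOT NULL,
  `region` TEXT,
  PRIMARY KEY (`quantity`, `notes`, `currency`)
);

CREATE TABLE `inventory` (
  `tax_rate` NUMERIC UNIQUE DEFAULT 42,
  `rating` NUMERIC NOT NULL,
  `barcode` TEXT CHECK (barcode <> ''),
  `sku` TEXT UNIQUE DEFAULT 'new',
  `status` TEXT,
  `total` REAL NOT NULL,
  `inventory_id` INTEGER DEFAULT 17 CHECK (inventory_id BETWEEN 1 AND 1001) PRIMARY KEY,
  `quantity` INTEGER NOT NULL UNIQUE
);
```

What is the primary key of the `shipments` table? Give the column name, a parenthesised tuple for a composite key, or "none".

(quantity, notes, currency)

A table-level PRIMARY KEY clause names 3 columns: quantity, notes, currency.
This is a composite key — the combination is unique, not each column individually.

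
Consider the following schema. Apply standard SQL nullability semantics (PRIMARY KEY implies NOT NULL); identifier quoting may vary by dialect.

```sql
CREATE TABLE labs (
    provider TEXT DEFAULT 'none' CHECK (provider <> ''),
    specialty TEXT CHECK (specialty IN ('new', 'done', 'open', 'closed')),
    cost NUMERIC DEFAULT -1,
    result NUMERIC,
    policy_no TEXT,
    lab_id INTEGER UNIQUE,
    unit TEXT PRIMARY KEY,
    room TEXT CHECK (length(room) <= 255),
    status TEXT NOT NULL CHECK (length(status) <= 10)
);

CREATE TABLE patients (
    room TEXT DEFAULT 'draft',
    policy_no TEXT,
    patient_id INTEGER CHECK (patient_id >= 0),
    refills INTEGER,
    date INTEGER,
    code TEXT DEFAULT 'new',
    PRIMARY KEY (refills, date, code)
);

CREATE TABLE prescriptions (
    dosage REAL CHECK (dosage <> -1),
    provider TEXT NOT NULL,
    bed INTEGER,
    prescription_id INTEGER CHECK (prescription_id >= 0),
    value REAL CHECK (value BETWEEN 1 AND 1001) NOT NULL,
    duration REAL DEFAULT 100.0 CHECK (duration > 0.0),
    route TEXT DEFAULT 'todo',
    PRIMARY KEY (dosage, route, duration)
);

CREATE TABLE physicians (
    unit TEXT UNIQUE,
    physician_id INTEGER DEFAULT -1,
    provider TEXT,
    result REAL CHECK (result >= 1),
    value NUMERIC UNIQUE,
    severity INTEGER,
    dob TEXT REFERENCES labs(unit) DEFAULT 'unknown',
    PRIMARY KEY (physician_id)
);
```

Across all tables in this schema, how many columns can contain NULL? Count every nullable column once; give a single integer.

18

labs: 7 nullable (provider, specialty, cost, result, policy_no, lab_id, room — PK (unit) and explicit NOT NULL columns excluded).
patients: 3 nullable (room, policy_no, patient_id — PK (refills, date, code) and explicit NOT NULL columns excluded).
prescriptions: 2 nullable (bed, prescription_id — PK (dosage, route, duration) and explicit NOT NULL columns excluded).
physicians: 6 nullable (unit, provider, result, value, severity, dob — PK (physician_id) and explicit NOT NULL columns excluded).
Total: 7 + 3 + 2 + 6 = 18.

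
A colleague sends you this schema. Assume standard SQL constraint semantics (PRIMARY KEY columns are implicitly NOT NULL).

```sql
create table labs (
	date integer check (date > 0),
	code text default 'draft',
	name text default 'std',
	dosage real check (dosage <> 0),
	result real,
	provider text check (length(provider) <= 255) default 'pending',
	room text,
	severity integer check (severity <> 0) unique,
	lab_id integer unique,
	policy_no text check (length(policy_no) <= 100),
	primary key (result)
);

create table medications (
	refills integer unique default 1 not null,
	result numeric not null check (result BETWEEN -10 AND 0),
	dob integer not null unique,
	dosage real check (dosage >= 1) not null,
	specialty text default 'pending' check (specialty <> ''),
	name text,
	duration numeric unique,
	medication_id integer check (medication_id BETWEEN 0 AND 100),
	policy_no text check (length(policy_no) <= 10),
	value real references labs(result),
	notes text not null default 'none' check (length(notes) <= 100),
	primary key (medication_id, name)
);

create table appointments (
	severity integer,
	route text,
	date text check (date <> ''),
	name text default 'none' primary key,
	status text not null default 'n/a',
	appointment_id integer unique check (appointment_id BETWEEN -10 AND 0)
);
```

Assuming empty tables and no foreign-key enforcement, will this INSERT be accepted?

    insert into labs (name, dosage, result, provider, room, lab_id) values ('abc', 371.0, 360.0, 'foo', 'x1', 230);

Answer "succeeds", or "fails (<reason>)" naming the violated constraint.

succeeds

NOT NULL columns: result is supplied.
CHECK constraints: 371.0 satisfies (dosage <> 0); 'foo' satisfies (length(provider) <= 255).
No constraint is violated.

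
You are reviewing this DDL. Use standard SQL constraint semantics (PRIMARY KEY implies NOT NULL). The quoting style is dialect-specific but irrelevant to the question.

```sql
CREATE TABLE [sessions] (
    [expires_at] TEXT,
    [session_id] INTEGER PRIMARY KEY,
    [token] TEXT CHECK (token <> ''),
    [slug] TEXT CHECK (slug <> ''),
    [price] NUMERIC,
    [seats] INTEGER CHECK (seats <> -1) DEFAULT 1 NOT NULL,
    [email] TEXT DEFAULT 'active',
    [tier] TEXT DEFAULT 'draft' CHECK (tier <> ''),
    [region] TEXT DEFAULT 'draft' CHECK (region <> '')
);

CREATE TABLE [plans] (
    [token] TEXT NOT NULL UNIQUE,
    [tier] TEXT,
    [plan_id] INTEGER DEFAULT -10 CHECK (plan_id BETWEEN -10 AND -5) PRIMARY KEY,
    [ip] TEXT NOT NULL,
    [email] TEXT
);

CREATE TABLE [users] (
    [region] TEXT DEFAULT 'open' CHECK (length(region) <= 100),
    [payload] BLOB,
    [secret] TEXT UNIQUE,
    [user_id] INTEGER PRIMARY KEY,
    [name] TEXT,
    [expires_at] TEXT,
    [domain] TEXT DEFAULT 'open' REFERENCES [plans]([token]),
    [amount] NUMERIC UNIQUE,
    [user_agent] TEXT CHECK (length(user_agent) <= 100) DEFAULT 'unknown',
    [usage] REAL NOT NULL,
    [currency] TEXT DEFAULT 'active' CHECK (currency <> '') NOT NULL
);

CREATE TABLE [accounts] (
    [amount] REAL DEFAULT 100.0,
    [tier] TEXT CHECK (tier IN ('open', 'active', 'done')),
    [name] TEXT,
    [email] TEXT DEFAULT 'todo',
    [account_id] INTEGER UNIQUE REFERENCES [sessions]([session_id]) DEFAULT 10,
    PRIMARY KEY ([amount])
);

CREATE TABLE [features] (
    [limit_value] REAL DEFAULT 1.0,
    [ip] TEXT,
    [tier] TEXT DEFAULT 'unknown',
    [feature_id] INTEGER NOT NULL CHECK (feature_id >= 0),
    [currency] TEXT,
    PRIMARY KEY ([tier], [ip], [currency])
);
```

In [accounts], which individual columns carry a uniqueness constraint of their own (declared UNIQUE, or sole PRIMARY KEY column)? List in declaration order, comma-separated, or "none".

- amount: single-column PRIMARY KEY → unique.
- tier: no UNIQUE or single-column PK constraint.
- name: no UNIQUE or single-column PK constraint.
- email: no UNIQUE or single-column PK constraint.
- account_id: declared UNIQUE → unique.

amount, account_id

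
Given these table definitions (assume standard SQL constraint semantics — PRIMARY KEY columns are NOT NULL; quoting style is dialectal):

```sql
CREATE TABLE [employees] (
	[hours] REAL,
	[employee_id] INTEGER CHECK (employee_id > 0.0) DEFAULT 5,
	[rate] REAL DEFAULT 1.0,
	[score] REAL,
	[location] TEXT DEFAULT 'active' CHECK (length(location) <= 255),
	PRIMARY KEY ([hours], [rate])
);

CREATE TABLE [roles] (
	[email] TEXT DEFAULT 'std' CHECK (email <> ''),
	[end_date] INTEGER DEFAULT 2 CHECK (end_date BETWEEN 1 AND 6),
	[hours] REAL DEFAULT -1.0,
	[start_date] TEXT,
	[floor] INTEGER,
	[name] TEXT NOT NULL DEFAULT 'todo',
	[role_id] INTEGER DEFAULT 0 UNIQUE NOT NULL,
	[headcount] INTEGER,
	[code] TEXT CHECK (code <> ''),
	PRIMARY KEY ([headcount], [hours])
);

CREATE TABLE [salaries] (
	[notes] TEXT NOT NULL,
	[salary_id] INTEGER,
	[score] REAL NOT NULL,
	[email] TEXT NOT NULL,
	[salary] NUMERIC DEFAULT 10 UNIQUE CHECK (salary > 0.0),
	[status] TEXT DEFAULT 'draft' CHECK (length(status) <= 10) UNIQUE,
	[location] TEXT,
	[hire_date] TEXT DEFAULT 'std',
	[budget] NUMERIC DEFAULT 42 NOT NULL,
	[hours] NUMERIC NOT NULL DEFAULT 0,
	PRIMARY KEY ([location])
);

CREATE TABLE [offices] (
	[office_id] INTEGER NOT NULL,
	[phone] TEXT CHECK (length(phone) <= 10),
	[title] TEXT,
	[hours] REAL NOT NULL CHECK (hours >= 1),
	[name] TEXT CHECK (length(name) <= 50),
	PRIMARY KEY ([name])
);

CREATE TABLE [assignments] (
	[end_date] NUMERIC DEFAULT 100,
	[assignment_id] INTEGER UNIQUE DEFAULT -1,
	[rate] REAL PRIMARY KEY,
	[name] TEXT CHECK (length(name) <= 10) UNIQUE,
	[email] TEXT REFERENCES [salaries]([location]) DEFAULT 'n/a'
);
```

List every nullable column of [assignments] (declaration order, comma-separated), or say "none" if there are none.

end_date, assignment_id, name, email

- end_date: DEFAULT only fills an omitted column; an explicit NULL is still allowed → nullable.
- assignment_id: UNIQUE does not imply NOT NULL → nullable.
- rate: part of the PRIMARY KEY, which implies NOT NULL → not nullable.
- name: CHECK does not forbid NULL (a CHECK constraint passes when its expression is NULL) → nullable.
- email: a foreign key column may be NULL unless separately constrained → nullable.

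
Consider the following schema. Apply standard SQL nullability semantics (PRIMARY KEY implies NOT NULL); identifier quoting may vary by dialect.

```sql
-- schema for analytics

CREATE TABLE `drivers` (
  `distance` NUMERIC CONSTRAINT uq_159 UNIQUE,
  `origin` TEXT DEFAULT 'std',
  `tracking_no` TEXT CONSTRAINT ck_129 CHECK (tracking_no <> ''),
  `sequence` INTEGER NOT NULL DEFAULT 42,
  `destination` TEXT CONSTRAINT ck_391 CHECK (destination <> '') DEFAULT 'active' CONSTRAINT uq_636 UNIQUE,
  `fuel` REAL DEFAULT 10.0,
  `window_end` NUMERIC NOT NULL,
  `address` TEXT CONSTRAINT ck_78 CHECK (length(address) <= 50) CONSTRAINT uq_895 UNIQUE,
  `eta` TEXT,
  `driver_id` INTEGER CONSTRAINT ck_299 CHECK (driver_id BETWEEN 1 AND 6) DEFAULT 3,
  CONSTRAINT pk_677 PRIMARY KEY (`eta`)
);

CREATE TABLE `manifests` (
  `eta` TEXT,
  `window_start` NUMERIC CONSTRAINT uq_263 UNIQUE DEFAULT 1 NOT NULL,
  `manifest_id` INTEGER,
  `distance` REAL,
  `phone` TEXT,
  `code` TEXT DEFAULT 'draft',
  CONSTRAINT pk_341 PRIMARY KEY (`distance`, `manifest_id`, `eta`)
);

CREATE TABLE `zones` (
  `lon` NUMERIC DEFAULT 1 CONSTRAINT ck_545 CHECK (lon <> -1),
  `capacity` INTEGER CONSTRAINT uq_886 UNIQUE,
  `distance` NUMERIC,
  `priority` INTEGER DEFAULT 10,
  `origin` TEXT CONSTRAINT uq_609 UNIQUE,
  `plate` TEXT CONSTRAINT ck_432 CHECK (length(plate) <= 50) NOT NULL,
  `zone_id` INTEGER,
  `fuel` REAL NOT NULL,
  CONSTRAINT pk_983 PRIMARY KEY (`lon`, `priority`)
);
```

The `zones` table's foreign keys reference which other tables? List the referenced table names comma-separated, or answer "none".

none

No column in zones has a REFERENCES clause.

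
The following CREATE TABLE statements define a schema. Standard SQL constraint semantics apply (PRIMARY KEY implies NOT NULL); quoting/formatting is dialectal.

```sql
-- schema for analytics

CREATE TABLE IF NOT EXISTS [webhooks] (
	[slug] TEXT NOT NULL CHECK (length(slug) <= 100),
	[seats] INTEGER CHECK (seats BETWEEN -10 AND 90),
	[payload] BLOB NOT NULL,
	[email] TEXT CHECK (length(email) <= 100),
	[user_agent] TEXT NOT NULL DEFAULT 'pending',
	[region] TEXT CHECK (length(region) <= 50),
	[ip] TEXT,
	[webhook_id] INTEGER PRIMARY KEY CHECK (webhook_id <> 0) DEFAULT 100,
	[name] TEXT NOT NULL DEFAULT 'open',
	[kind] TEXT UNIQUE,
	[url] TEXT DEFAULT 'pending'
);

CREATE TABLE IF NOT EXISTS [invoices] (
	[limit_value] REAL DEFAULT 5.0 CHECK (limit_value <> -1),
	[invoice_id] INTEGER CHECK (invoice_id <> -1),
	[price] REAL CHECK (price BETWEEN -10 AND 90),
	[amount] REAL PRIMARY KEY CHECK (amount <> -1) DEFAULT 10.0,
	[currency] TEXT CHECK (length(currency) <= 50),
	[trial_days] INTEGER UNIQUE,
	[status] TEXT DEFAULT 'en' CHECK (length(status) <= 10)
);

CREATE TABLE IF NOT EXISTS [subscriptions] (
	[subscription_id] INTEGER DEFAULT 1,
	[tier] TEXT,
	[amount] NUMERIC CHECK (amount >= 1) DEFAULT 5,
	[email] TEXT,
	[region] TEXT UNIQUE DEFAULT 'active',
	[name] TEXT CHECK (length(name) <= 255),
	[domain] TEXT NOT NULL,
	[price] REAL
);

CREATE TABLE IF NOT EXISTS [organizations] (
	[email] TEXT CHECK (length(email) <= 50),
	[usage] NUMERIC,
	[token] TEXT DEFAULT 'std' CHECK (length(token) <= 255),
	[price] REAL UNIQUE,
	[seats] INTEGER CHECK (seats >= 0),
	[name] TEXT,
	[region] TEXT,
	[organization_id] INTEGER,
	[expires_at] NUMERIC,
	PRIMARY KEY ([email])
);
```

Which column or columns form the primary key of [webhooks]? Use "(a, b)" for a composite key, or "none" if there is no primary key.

webhook_id

webhook_id is declared PRIMARY KEY inline on the column.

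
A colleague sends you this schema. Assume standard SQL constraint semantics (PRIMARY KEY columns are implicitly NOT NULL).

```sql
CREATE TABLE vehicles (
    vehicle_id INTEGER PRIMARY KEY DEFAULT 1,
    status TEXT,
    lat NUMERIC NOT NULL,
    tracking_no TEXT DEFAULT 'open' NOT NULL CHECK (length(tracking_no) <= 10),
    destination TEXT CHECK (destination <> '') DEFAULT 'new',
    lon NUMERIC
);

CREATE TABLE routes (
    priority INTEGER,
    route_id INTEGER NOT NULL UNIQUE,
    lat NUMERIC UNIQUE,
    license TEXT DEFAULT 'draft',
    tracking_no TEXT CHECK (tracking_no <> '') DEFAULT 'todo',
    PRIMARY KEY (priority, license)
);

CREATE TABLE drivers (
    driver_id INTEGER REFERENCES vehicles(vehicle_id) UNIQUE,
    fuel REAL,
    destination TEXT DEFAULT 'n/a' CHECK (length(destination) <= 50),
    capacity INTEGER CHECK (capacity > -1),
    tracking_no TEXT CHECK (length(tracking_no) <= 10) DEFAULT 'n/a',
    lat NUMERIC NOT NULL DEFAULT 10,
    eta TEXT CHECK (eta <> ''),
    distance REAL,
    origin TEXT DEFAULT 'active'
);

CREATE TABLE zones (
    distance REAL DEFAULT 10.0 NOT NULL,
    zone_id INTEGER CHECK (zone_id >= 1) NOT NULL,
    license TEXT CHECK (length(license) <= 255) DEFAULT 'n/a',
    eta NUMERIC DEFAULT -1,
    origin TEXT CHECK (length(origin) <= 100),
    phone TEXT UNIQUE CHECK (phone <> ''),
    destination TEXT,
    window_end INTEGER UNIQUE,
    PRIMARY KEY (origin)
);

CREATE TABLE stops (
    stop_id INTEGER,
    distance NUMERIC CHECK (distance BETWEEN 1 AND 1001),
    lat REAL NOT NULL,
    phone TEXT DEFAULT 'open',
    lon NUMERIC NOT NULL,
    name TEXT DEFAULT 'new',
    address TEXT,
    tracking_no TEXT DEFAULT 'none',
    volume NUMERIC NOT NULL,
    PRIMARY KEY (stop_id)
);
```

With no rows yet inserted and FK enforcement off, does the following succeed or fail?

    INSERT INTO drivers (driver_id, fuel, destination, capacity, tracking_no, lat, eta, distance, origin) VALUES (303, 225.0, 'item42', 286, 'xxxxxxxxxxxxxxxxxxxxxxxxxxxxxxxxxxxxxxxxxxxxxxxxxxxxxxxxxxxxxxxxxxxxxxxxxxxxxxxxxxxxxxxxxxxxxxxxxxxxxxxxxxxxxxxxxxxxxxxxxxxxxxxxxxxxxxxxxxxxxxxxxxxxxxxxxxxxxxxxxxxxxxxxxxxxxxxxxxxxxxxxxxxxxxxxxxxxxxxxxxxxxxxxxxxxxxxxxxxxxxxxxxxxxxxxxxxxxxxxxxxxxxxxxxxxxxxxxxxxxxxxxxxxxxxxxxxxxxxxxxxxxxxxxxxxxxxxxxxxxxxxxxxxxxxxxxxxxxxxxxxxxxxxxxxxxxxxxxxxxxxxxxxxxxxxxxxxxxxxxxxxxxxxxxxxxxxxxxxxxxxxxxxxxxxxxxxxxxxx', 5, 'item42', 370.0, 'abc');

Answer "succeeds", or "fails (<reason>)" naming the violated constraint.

fails (CHECK on tracking_no)

The value 'xxxxxxxxxxxxxxxxxxxxxxxxxxxxxxxxxxxxxxxxxxxxxxxxxxxxxxxxxxxxxxxxxxxxxxxxxxxxxxxxxxxxxxxxxxxxxxxxxxxxxxxxxxxxxxxxxxxxxxxxxxxxxxxxxxxxxxxxxxxxxxxxxxxxxxxxxxxxxxxxxxxxxxxxxxxxxxxxxxxxxxxxxxxxxxxxxxxxxxxxxxxxxxxxxxxxxxxxxxxxxxxxxxxxxxxxxxxxxxxxxxxxxxxxxxxxxxxxxxxxxxxxxxxxxxxxxxxxxxxxxxxxxxxxxxxxxxxxxxxxxxxxxxxxxxxxxxxxxxxxxxxxxxxxxxxxxxxxxxxxxxxxxxxxxxxxxxxxxxxxxxxxxxxxxxxxxxxxxxxxxxxxxxxxxxxxxxxxxxxx' for tracking_no violates CHECK (length(tracking_no) <= 10).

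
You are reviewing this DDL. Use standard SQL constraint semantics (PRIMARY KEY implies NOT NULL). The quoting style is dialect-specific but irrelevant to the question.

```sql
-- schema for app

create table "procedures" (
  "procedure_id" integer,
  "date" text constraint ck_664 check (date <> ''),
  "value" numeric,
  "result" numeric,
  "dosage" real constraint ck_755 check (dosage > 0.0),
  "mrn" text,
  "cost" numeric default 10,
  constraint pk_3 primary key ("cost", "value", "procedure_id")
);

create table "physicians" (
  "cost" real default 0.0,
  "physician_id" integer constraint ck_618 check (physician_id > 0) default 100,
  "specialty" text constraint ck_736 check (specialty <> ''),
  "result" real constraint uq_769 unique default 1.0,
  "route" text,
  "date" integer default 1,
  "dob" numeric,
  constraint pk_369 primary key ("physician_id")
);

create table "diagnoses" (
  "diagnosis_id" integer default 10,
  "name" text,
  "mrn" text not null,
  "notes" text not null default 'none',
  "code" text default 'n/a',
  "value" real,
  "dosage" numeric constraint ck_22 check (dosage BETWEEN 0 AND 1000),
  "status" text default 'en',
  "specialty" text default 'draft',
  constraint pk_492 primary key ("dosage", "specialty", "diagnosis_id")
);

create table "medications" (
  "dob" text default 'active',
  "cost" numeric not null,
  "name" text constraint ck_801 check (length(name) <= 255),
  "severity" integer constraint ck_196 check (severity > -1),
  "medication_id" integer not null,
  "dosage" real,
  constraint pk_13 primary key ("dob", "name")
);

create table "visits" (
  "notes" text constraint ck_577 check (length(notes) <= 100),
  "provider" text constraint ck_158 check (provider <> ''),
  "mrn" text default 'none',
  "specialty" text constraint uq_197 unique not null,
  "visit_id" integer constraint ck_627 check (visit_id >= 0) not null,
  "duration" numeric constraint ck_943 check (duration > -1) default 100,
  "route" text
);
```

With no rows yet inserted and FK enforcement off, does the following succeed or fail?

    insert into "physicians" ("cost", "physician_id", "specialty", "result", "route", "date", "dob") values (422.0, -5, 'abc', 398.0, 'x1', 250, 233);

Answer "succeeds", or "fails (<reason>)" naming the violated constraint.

The value -5 for physician_id violates CHECK (physician_id > 0).

fails (CHECK on physician_id)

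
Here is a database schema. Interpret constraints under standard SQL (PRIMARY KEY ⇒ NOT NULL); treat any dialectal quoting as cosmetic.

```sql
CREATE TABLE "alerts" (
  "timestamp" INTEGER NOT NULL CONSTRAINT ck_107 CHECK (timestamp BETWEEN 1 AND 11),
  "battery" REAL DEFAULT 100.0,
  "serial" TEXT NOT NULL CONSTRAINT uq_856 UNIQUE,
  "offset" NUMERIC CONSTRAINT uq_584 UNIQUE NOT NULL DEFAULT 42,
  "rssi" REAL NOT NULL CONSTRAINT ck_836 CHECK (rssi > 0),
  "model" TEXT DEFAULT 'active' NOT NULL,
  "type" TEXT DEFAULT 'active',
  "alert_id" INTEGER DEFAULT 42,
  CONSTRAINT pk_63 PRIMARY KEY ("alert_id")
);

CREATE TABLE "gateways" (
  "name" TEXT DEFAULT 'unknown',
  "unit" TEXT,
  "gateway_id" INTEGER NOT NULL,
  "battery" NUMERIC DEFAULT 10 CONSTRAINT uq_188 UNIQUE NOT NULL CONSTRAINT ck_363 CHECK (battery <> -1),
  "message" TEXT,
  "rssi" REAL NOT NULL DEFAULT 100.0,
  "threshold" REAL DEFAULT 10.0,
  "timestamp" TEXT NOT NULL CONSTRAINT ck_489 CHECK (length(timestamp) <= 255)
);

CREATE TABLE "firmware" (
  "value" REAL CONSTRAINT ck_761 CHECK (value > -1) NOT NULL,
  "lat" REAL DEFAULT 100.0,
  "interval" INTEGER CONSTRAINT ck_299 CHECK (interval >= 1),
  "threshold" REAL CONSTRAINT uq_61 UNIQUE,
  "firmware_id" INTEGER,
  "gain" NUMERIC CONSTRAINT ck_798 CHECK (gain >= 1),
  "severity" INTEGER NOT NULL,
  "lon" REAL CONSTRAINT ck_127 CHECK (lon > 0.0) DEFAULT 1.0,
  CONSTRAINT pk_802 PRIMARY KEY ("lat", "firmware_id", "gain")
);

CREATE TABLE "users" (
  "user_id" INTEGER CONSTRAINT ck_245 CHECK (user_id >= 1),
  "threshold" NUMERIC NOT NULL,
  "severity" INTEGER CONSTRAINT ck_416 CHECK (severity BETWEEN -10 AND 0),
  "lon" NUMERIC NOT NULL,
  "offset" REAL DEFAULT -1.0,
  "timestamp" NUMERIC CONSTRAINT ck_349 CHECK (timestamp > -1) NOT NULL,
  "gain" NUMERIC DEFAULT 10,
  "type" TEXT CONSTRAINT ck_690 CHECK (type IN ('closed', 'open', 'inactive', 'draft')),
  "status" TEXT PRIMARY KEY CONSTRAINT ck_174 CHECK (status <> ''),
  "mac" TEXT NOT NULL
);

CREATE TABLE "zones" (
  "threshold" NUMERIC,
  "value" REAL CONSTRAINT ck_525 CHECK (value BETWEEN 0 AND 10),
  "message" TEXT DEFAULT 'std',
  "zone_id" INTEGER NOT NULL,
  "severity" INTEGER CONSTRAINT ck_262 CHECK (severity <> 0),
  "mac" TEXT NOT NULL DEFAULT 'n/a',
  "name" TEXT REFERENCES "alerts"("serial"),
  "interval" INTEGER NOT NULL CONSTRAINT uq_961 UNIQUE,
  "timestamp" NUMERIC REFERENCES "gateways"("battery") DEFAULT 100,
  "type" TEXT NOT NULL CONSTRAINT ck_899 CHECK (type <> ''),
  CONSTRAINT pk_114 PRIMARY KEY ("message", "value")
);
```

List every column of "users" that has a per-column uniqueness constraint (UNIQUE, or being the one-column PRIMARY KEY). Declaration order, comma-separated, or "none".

status

- user_id: no UNIQUE or single-column PK constraint.
- threshold: no UNIQUE or single-column PK constraint.
- severity: no UNIQUE or single-column PK constraint.
- lon: no UNIQUE or single-column PK constraint.
- offset: no UNIQUE or single-column PK constraint.
- timestamp: no UNIQUE or single-column PK constraint.
- gain: no UNIQUE or single-column PK constraint.
- type: no UNIQUE or single-column PK constraint.
- status: single-column PRIMARY KEY → unique.
- mac: no UNIQUE or single-column PK constraint.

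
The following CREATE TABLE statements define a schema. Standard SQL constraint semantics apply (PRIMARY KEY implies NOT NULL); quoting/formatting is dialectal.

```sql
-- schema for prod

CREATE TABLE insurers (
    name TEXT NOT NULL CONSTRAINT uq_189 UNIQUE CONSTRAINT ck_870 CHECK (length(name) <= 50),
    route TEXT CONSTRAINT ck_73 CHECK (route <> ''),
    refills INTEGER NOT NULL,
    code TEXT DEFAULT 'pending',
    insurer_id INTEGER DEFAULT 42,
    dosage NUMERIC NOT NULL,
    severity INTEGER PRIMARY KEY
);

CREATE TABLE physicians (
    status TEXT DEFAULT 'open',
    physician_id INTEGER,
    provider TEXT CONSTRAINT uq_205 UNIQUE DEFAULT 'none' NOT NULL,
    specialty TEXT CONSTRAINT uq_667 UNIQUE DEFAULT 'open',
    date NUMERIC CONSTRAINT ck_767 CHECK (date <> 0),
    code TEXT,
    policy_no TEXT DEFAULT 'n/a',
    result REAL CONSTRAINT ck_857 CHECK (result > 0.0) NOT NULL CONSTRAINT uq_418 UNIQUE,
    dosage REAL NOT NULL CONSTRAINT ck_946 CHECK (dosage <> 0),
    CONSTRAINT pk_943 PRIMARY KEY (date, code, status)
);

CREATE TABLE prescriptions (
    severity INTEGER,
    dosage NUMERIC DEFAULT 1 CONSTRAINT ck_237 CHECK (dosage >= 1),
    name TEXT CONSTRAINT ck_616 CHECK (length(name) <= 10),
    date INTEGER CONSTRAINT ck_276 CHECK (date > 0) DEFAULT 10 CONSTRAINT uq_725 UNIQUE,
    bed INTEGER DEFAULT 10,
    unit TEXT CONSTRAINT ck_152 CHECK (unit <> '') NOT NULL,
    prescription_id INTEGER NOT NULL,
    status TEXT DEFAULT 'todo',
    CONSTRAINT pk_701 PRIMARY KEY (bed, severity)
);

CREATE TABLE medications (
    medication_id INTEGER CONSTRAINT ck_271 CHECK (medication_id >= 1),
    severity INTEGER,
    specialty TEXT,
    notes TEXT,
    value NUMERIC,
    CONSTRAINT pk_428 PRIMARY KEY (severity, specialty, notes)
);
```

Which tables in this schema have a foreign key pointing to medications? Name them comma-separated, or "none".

none

No REFERENCES clause anywhere in the schema names medications.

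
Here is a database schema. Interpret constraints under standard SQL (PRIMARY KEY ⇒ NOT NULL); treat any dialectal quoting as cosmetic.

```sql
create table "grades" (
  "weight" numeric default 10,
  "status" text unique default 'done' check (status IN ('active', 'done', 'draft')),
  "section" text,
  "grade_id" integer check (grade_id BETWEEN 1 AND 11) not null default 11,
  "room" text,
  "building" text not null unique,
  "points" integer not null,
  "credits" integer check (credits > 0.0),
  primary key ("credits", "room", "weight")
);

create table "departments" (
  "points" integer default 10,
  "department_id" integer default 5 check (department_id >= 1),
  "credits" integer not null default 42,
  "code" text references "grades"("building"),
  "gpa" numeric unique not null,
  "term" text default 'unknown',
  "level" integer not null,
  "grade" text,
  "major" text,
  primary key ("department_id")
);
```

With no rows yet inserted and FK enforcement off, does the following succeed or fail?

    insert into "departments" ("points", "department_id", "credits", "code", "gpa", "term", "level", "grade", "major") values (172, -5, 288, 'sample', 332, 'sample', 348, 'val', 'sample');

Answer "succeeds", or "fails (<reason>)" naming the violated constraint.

fails (CHECK on department_id)

The value -5 for department_id violates CHECK (department_id >= 1).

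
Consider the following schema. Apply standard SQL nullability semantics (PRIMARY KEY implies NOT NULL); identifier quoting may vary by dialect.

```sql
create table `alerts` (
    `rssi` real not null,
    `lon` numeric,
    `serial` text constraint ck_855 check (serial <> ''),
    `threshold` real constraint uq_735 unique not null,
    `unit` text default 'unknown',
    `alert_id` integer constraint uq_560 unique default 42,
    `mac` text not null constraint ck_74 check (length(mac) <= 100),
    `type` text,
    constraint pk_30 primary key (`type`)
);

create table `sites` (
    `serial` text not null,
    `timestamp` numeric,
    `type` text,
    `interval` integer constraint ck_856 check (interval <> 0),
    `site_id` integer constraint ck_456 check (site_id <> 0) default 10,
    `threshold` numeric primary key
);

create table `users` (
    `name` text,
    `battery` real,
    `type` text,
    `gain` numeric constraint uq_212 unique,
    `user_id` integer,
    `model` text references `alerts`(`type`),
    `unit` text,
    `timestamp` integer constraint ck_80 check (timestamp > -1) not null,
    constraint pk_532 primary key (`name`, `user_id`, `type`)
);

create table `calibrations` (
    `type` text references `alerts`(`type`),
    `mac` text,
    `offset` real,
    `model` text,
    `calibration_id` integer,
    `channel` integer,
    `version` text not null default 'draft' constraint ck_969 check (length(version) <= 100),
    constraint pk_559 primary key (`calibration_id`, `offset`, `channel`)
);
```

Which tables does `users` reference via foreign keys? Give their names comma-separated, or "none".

alerts

- model REFERENCES alerts(type).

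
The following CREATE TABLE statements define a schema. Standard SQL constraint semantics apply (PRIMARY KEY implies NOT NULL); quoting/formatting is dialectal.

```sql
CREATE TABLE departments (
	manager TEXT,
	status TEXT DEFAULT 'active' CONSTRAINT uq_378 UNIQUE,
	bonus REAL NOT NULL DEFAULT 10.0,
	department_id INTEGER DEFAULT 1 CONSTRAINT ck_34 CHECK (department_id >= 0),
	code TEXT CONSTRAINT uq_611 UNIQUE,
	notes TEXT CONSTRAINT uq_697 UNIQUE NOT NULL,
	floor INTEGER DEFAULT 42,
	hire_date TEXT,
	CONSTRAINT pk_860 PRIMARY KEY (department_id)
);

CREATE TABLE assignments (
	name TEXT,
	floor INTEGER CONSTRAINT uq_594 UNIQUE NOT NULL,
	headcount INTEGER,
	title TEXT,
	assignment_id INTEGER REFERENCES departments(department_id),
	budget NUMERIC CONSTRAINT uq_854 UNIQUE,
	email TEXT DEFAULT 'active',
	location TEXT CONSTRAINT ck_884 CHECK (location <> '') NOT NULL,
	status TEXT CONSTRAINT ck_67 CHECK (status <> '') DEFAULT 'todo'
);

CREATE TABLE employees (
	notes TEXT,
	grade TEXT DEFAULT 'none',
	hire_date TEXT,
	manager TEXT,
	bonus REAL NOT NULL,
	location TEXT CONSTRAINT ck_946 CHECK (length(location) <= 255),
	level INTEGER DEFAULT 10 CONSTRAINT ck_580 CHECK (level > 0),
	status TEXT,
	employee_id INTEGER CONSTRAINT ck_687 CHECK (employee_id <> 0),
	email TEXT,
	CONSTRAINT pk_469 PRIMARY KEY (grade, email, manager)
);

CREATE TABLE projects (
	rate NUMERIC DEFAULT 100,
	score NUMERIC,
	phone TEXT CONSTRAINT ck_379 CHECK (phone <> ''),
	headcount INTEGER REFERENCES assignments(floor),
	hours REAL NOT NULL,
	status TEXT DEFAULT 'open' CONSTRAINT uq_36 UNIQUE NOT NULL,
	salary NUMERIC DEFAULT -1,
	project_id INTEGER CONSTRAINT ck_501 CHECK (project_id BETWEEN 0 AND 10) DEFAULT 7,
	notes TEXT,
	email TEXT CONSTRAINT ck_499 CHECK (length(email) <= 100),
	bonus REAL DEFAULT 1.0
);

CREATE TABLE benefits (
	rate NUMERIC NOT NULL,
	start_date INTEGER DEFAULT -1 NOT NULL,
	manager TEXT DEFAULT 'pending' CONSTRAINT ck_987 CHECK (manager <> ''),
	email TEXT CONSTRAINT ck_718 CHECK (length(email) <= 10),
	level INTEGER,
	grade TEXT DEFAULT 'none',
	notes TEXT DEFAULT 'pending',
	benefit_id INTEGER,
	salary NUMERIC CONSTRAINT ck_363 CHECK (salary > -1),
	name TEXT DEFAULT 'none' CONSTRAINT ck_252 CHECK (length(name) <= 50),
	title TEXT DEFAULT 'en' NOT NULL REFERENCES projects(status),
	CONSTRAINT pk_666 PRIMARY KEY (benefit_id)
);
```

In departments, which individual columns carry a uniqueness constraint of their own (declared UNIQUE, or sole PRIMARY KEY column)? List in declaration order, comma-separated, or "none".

status, department_id, code, notes

- manager: no UNIQUE or single-column PK constraint.
- status: declared UNIQUE → unique.
- bonus: no UNIQUE or single-column PK constraint.
- department_id: single-column PRIMARY KEY → unique.
- code: declared UNIQUE → unique.
- notes: declared UNIQUE → unique.
- floor: no UNIQUE or single-column PK constraint.
- hire_date: no UNIQUE or single-column PK constraint.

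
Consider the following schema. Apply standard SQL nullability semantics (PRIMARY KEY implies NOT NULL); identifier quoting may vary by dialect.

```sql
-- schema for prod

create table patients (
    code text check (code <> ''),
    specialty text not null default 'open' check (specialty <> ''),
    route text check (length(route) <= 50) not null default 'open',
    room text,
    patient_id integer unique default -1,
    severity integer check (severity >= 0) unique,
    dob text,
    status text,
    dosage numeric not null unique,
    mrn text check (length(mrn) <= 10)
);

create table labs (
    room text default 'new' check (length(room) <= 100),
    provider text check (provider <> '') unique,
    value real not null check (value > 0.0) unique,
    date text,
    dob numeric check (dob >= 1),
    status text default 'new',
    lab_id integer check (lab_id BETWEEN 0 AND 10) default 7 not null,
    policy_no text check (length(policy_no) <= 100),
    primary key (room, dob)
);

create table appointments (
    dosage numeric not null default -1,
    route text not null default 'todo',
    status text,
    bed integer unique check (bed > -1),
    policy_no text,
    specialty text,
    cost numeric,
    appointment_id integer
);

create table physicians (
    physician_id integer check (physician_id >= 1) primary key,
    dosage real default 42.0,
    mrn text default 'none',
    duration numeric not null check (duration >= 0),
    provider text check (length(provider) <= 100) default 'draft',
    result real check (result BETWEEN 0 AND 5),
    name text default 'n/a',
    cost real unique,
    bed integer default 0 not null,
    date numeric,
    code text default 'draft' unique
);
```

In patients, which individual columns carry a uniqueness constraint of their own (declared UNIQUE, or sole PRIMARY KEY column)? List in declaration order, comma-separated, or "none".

patient_id, severity, dosage

- code: no UNIQUE or single-column PK constraint.
- specialty: no UNIQUE or single-column PK constraint.
- route: no UNIQUE or single-column PK constraint.
- room: no UNIQUE or single-column PK constraint.
- patient_id: declared UNIQUE → unique.
- severity: declared UNIQUE → unique.
- dob: no UNIQUE or single-column PK constraint.
- status: no UNIQUE or single-column PK constraint.
- dosage: declared UNIQUE → unique.
- mrn: no UNIQUE or single-column PK constraint.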